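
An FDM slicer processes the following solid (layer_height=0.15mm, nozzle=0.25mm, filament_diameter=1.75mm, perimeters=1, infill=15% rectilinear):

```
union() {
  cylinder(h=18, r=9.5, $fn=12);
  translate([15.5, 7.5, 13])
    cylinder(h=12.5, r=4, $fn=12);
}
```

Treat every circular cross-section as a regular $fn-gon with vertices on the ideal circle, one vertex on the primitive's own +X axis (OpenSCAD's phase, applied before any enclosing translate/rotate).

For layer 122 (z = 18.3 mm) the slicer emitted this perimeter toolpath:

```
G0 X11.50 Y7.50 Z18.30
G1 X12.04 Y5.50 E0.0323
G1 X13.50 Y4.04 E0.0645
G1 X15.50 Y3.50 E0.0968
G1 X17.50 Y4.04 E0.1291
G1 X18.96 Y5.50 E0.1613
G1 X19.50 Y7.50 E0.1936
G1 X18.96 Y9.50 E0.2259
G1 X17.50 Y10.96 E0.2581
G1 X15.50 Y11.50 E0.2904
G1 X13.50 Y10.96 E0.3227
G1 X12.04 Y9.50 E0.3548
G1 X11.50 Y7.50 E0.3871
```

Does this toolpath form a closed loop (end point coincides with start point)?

Start point (G0): (11.50, 7.50). End point (last G1): the path returns to the start — closed.

yes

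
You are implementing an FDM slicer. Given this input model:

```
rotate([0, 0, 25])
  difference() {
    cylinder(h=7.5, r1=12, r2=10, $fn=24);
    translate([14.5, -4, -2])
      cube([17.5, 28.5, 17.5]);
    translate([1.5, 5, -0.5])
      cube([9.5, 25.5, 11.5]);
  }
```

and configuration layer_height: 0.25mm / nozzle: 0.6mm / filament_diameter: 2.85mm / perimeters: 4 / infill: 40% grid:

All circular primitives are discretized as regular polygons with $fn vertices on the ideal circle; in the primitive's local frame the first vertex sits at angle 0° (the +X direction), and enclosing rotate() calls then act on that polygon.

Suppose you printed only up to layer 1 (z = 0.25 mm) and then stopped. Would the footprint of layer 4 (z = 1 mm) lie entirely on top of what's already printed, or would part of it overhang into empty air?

entirely on top

Compare the two slices. At z = 0.25: the cone contributes a regular 24-gon of circumradius 11.933 (interpolated between r1=12 and r2=10 at t=0.033) (area = (24/2)·11.933²·sin(360°/24) = 442.28 mm²); the cube at (14.5, -4) is present — its section is the full 17.5×28.5 rectangle (area 498.75 mm²); the 9.5×25.5 cube at (1.5, 5) contributes its full rectangle (area 242.25 mm²); Taking the first minus the rest: starting from the cone (442.28 mm²), the 17.5×28.5 cube at (14.5, -4) misses the remaining region (no effect); the 9.5×25.5 cube at (1.5, 5) partially overlaps it — only the 42.81 mm² overlap (of its 242.25 mm²) is removed, clipping the outline — area = 399.47 mm²; (rotated 25° about Z; rotation is an isometry so areas/perimeters/island counts are preserved). At z = 1: the cone (r1=12→r2=10) has section circumradius 11.733 here — a regular 24-gon (area = (24/2)·11.733²·sin(360°/24) = 427.58 mm²); the cube at (14.5, -4) is present — its section is the full 17.5×28.5 rectangle (area 498.75 mm²); the cube at (1.5, 5) is present — its section is the full 9.5×25.5 rectangle (area 242.25 mm²); Taking the first minus the rest: starting from the cone (427.58 mm²), the 17.5×28.5 cube at (14.5, -4) misses the remaining region (no effect); the 9.5×25.5 cube at (1.5, 5) partially overlaps it — only the 40.47 mm² overlap (of its 242.25 mm²) is removed, clipping the outline — area = 387.12 mm²; (whole slice rotated 25° about Z — lengths, areas and connectivity unchanged). Checking containment: the cross-section at z = 1 is a subset of the cross-section at z = 0.25.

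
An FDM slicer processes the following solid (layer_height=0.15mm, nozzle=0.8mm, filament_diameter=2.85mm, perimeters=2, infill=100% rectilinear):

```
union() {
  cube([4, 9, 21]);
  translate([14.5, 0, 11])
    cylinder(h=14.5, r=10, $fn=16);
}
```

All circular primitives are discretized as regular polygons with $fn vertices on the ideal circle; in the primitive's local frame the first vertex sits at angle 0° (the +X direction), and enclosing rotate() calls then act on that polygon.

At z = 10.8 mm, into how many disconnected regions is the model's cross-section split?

1

At z = 10.8 mm: the 4×9 cube contributes its full rectangle; the cylinder at (14.5, 0) does not reach this height (z outside [11, 25.5]); Taking the union: only the 4×9 cube is present, so the union is just that shape — 1 connected region. The result has 1 disconnected region.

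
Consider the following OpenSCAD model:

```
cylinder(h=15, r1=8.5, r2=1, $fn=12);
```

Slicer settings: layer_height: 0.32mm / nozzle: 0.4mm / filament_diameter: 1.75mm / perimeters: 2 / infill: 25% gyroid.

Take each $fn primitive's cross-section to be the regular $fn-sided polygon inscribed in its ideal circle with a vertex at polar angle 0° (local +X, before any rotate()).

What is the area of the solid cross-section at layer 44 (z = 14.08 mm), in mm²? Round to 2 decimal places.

6.39 mm²

At z = 14.08 mm: the cone contributes a regular 12-gon of circumradius 1.460 (interpolated between r1=8.5 and r2=1 at t=0.939) (area = (12/2)·1.460²·sin(360°/12) = 6.39 mm²). Overall, the cross-section is a single solid region. Net area = 6.39 mm².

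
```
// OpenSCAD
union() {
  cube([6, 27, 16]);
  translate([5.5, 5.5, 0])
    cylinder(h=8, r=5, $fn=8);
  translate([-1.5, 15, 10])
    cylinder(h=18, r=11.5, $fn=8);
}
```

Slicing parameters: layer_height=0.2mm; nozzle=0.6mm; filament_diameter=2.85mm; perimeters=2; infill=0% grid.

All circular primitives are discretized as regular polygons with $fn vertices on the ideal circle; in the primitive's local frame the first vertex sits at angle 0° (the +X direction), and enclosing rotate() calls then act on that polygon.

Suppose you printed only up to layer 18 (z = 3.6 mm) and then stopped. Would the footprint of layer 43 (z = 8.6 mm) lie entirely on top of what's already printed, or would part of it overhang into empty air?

Compare the two slices. At z = 3.6: the cube is present — its section is the full 6×27 rectangle (area 162.00 mm²); the cylinder at (5.5, 5.5): section is a regular 8-gon, circumradius r=5 (area = (8/2)·5.000²·sin(360°/8) = 70.71 mm²); the cylinder at (-1.5, 15) does not reach this height (z outside [10, 28]); Combining (union): the regions partially overlap — summed areas 232.71 mm² minus the doubly-counted overlap 40.25 mm² gives 192.46 mm² — area = 192.46 mm². At z = 8.6: the cube (footprint 6×27) is included at this height (area 162.00 mm²); the cylinder at (5.5, 5.5) does not reach this height (z outside [0, 8]); the cylinder at (-1.5, 15) does not reach this height (z outside [10, 28]); Merging all regions: only the 6×27 cube is present, so the union is just that shape — area = 162.00 mm². Checking containment: the cross-section at z = 8.6 is a subset of the cross-section at z = 3.6.

entirely on top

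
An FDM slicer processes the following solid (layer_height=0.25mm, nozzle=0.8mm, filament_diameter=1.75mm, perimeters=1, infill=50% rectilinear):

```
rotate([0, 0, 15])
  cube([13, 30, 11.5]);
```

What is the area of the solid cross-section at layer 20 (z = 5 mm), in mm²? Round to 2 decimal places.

At z = 5 mm: the cube (footprint 13×30) is included at this height (area 390.00 mm²); (whole slice rotated 15° about Z — lengths, areas and connectivity unchanged). Overall, the cross-section is a single solid region. Net area = 390.00 mm².

390.00 mm²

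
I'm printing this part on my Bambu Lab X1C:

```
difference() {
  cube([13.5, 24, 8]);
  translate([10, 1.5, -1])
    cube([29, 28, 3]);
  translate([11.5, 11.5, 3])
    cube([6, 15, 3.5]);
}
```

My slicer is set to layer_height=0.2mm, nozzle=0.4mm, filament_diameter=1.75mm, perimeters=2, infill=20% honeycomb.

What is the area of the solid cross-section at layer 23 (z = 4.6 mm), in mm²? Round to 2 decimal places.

At z = 4.6 mm: the 13.5×24 cube contributes its full rectangle (area 324.00 mm²); the cube at (10, 1.5) does not reach this height (z outside [-1, 2]); the 6×15 cube at (11.5, 11.5) contributes its full rectangle (area 90.00 mm²); After the difference (first − rest): starting from the 13.5×24 cube (324.00 mm²), the 6×15 cube at (11.5, 11.5) partially overlaps it — only the 25.00 mm² overlap (of its 90.00 mm²) is removed, clipping the outline — area = 299.00 mm². Overall, the cross-section is a single solid region. Net area = 299.00 mm².

299.00 mm²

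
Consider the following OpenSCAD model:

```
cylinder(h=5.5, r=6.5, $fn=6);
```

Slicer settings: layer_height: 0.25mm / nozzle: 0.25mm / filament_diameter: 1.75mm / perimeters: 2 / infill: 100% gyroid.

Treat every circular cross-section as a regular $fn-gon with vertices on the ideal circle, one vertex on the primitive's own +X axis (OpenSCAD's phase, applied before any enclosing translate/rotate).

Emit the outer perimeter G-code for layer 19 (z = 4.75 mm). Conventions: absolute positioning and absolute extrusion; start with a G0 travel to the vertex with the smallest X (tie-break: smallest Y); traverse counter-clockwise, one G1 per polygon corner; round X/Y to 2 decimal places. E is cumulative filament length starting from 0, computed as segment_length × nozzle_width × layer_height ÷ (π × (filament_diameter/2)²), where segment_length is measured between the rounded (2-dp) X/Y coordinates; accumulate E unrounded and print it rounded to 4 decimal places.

At z = 4.75 mm: the r=6.5 cylinder contributes a regular 6-gon of circumradius 6.5. The outline is a single polygon with 6 vertices. Extrusion per mm of travel: 0.25 × 0.25 / (π × 0.875²) = 0.025984. Accumulating E over each segment gives final E = 1.0135.

G0 X-6.50 Y0.00 Z4.75
G1 X-3.25 Y-5.63 E0.1689
G1 X3.25 Y-5.63 E0.3378
G1 X6.50 Y0.00 E0.5067
G1 X3.25 Y5.63 E0.6757
G1 X-3.25 Y5.63 E0.8446
G1 X-6.50 Y0.00 E1.0135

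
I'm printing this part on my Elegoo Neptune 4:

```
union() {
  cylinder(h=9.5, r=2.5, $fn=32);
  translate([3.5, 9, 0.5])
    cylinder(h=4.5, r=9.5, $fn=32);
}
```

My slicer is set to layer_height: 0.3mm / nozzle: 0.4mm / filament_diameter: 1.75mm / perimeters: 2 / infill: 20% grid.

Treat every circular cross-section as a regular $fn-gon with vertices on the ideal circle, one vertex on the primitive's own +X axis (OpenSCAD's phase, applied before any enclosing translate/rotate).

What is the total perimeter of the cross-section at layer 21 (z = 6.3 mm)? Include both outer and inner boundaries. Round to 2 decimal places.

15.68 mm

At z = 6.3 mm: the r=2.5 cylinder gives a regular 32-gon of circumradius 2.5 (constant along its height) (perimeter = 2·32·2.500·sin(180°/32) = 15.68 mm); the cylinder at (3.5, 9) is not intersected at this z (z outside [0.5, 5]); Taking the union: only the r=2.5 cylinder is present, so the union is just that shape — boundary = 15.68 mm. Overall, the cross-section is a single solid region. Total boundary length (outer) = 15.68 mm.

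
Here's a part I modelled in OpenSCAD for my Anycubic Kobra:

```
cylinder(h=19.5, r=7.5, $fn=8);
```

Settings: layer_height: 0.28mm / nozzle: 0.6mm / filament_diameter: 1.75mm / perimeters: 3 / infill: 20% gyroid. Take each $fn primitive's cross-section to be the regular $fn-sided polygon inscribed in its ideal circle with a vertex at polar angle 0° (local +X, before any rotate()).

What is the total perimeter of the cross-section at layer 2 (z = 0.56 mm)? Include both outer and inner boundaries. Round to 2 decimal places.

At z = 0.56 mm: the r=7.5 cylinder contributes a regular 8-gon of circumradius 7.5 (perimeter = 2·8·7.500·sin(180°/8) = 45.92 mm). Overall, the cross-section is a single solid region. Total boundary length (outer) = 45.92 mm.

45.92 mm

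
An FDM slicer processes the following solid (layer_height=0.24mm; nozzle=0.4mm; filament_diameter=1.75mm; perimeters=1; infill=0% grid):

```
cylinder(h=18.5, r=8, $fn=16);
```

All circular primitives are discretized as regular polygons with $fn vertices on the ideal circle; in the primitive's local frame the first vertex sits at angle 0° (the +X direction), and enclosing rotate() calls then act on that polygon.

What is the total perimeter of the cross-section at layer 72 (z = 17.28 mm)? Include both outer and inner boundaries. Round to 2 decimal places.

49.94 mm

At z = 17.28 mm: the r=8 cylinder contributes a regular 16-gon of circumradius 8 (perimeter = 2·16·8.000·sin(180°/16) = 49.94 mm). Overall, the cross-section is a single solid region. Total boundary length (outer) = 49.94 mm.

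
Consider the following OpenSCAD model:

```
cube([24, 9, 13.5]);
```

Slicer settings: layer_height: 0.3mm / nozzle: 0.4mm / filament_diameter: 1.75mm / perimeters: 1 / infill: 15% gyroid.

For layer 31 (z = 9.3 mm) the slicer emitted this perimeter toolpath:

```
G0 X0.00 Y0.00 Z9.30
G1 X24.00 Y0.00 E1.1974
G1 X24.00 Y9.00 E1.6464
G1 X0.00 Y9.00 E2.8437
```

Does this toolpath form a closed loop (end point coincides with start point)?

no

Start point (G0): (0.00, 0.00). End point (last G1): the path does not return to the start — open.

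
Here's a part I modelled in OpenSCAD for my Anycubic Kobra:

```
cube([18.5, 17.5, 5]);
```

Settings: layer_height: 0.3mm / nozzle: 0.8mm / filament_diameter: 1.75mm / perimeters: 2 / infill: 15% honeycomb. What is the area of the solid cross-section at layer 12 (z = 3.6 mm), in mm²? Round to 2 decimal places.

323.75 mm²

At z = 3.6 mm: the cube is present — its section is the full 18.5×17.5 rectangle (area 323.75 mm²). Overall, the cross-section is a single solid region. Net area = 323.75 mm².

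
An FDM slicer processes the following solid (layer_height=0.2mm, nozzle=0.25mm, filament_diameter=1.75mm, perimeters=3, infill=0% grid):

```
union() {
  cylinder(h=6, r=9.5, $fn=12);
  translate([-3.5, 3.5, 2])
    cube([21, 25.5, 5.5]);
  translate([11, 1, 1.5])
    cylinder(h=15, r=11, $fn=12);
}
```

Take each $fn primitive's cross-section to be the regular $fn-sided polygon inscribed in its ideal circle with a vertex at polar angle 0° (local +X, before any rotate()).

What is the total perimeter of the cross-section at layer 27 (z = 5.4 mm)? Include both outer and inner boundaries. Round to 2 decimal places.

125.52 mm

At z = 5.4 mm: the r=9.5 cylinder contributes a regular 12-gon of circumradius 9.5 (perimeter = 2·12·9.500·sin(180°/12) = 59.01 mm); the 21×25.5 cube at (-3.5, 3.5) contributes its full rectangle (perimeter 93.00 mm); the r=11 cylinder at (11, 1) gives a regular 12-gon of circumradius 11 (constant along its height) (perimeter = 2·12·11.000·sin(180°/12) = 68.33 mm); Taking the union: the regions partially overlap (shared area 247.74 mm²), so the edge portions inside another operand are dropped and the merged outline is re-measured after clipping — boundary = 125.52 mm. Overall, the cross-section is a single solid region. Total boundary length (outer) = 125.52 mm.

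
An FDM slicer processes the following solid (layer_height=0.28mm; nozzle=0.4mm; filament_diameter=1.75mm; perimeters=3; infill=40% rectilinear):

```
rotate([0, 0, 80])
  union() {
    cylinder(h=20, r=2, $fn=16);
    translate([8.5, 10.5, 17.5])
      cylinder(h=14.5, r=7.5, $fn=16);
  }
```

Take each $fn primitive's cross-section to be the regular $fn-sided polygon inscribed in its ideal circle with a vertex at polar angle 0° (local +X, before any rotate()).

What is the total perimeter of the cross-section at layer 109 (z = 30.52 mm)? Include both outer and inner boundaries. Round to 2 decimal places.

At z = 30.52 mm: the cylinder is absent (z outside [0, 20]); the r=7.5 cylinder at (8.5, 10.5) contributes a regular 16-gon of circumradius 7.5 (perimeter = 2·16·7.500·sin(180°/16) = 46.82 mm); Combining (union): only the r=7.5 cylinder at (8.5, 10.5) is present, so the union is just that shape — boundary = 46.82 mm; (whole slice rotated 80° about Z — lengths, areas and connectivity unchanged). Overall, the cross-section is a single solid region. Total boundary length (outer) = 46.82 mm.

46.82 mm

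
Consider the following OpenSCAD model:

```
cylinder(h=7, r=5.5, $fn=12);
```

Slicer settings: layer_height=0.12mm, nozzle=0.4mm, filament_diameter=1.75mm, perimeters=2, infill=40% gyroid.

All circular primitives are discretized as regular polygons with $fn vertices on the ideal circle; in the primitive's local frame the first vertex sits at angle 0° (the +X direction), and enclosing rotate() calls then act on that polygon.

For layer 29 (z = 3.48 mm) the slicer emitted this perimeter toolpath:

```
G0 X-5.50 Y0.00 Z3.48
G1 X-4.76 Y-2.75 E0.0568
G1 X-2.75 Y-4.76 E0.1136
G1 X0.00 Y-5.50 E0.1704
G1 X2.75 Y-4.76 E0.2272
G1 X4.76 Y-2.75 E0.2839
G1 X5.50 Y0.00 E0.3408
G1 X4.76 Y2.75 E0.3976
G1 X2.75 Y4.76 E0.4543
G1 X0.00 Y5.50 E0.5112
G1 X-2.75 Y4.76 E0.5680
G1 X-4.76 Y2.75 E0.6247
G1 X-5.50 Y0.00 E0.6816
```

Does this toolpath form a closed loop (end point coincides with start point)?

Start point (G0): (-5.50, 0.00). End point (last G1): the path returns to the start — closed.

yes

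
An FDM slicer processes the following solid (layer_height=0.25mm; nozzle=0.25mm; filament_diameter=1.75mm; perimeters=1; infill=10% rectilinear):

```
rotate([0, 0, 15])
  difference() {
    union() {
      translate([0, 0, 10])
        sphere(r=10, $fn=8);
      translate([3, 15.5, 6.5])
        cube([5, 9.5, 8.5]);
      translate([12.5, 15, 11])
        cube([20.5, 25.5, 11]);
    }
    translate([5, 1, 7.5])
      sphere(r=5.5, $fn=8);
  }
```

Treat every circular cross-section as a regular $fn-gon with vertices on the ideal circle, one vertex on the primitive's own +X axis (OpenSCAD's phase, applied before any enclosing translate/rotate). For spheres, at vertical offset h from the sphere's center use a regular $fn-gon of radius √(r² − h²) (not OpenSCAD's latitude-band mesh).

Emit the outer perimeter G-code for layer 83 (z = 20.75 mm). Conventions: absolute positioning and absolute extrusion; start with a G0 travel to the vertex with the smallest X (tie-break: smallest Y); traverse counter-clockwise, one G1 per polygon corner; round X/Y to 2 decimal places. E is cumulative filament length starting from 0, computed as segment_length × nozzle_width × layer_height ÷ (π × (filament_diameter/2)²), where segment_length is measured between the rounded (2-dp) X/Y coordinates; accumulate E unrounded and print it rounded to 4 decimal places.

At z = 20.75 mm: the sphere is absent (|z−center|=10.750 > r=10); the cube at (3, 15.5) is not intersected at this z (z outside [6.5, 15]); the cube at (12.5, 15) (footprint 20.5×25.5) is included at this height; Combining (union): only the 20.5×25.5 cube at (12.5, 15) is present, so the union is just that shape — 1 connected region; the sphere at (5, 1) is absent (|z−center|=13.250 > r=5.5); Subtracting the remaining from the first: none of the subtracted shapes is present at this height, so the result so far is unchanged — 1 connected region; (whole slice rotated 15° about Z — lengths, areas and connectivity unchanged). The outline is a single polygon with 4 vertices. Extrusion per mm of travel: 0.25 × 0.25 / (π × 0.875²) = 0.025984. Accumulating E over each segment gives final E = 2.3907.

G0 X1.59 Y42.36 Z20.75
G1 X8.19 Y17.72 E0.6628
G1 X27.99 Y23.03 E1.1955
G1 X21.39 Y47.66 E1.8581
G1 X1.59 Y42.36 E2.3907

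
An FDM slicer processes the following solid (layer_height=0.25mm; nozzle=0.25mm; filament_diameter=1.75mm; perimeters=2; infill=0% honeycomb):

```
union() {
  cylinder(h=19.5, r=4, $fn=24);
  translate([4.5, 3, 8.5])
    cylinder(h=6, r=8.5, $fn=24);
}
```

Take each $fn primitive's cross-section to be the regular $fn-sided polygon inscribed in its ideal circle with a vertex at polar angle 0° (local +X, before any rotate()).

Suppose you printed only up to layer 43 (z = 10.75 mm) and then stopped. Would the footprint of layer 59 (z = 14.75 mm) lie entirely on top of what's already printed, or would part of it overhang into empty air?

Compare the two slices. At z = 10.75: the cylinder: section is a regular 24-gon, circumradius r=4 (area = (24/2)·4.000²·sin(360°/24) = 49.69 mm²); the r=8.5 cylinder at (4.5, 3) gives a regular 24-gon of circumradius 8.5 (constant along its height) (area = (24/2)·8.500²·sin(360°/24) = 224.40 mm²); Merging all regions: the regions partially overlap — summed areas 274.09 mm² minus the doubly-counted overlap 45.50 mm² gives 228.59 mm² — area = 228.59 mm². At z = 14.75: the r=4 cylinder gives a regular 24-gon of circumradius 4 (constant along its height) (area = (24/2)·4.000²·sin(360°/24) = 49.69 mm²); the cylinder at (4.5, 3) is absent (z outside [8.5, 14.5]); Combining (union): only the r=4 cylinder is present, so the union is just that shape — area = 49.69 mm². Checking containment: the cross-section at z = 14.75 is a subset of the cross-section at z = 10.75.

entirely on top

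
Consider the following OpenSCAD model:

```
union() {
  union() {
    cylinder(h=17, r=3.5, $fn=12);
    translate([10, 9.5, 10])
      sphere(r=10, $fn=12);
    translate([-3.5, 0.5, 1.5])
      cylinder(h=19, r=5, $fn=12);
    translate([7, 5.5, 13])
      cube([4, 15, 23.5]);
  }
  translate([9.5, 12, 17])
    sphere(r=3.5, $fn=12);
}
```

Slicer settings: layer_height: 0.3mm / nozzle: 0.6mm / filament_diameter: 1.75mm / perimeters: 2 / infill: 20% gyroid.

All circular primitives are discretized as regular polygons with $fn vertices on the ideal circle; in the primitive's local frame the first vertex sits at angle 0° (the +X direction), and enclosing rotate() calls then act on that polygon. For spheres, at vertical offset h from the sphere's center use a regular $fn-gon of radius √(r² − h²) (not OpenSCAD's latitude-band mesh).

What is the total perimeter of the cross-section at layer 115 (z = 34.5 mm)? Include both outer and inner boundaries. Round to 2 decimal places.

At z = 34.5 mm: the cylinder is absent (z outside [0, 17]); the sphere at (10, 9.5) does not reach this height (|z−center|=24.500 > r=10); the cylinder at (-3.5, 0.5) is absent (z outside [1.5, 20.5]); the cube at (7, 5.5) (footprint 4×15) is included at this height (perimeter 38.00 mm); Merging all regions: only the 4×15 cube at (7, 5.5) is present, so the union is just that shape — boundary = 38.00 mm; the sphere at (9.5, 12) does not reach this height (|z−center|=17.500 > r=3.5); Combining (union): only the result so far is present, so the union is just that shape — boundary = 38.00 mm. Overall, the cross-section is a single solid region. Total boundary length (outer) = 38.00 mm.

38.00 mm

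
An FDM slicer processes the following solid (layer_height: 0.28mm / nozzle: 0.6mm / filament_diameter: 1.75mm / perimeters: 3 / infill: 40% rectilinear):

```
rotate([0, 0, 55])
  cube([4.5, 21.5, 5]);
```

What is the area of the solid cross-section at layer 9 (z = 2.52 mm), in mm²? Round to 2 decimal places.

96.75 mm²

At z = 2.52 mm: the cube is present — its section is the full 4.5×21.5 rectangle (area 96.75 mm²); (rotated 55° about Z; rotation is an isometry so areas/perimeters/island counts are preserved). Overall, the cross-section is a single solid region. Net area = 96.75 mm².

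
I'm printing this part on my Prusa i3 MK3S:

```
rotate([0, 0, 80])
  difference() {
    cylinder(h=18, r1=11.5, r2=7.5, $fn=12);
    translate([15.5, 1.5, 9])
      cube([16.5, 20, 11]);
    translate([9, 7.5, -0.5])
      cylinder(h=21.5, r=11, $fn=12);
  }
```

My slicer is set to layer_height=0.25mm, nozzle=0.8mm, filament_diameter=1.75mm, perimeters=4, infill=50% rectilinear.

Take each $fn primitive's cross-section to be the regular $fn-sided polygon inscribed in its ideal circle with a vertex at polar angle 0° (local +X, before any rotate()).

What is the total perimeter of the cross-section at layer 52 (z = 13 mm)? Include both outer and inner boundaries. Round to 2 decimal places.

At z = 13 mm: the cone contributes a regular 12-gon of circumradius 8.611 (interpolated between r1=11.5 and r2=7.5 at t=0.722) (perimeter = 2·12·8.611·sin(180°/12) = 53.49 mm); the cube at (15.5, 1.5) is present — its section is the full 16.5×20 rectangle (perimeter 73.00 mm); the r=11 cylinder at (9, 7.5) contributes a regular 12-gon of circumradius 11 (perimeter = 2·12·11.000·sin(180°/12) = 68.33 mm); After the difference (first − rest): starting from the cone, the 16.5×20 cube at (15.5, 1.5) misses the remaining region (no effect); the r=11 cylinder at (9, 7.5) partially overlaps it — only the 77.72 mm² overlap (of its 363.00 mm²) is removed, clipping the outline — boundary = 51.38 mm; (rotated 80° about Z; rotation is an isometry so areas/perimeters/island counts are preserved). Overall, the cross-section is a single solid region. Total boundary length (outer) = 51.38 mm.

51.38 mm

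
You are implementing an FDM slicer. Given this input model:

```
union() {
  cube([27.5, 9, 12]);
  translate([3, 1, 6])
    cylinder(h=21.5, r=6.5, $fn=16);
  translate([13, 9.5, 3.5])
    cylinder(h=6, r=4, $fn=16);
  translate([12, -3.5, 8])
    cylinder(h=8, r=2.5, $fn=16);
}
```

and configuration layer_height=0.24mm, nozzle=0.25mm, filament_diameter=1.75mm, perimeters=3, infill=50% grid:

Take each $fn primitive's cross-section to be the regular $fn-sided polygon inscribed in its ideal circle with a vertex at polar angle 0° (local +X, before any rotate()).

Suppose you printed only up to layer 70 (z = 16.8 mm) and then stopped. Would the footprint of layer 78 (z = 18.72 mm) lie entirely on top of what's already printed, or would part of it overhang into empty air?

Compare the two slices. At z = 16.8: the cube does not reach this height (z outside [0, 12]); the r=6.5 cylinder at (3, 1) contributes a regular 16-gon of circumradius 6.5 (area = (16/2)·6.500²·sin(360°/16) = 129.35 mm²); the cylinder at (13, 9.5) does not reach this height (z outside [3.5, 9.5]); the cylinder at (12, -3.5) is not intersected at this z (z outside [8, 16]); Taking the union: only the r=6.5 cylinder at (3, 1) is present, so the union is just that shape — area = 129.35 mm². At z = 18.72: the cube is not intersected at this z (z outside [0, 12]); the cylinder at (3, 1): section is a regular 16-gon, circumradius r=6.5 (area = (16/2)·6.500²·sin(360°/16) = 129.35 mm²); the cylinder at (13, 9.5) is absent (z outside [3.5, 9.5]); the cylinder at (12, -3.5) is not intersected at this z (z outside [8, 16]); Taking the union: only the r=6.5 cylinder at (3, 1) is present, so the union is just that shape — area = 129.35 mm². Checking containment: the cross-section at z = 18.72 is a subset of the cross-section at z = 16.8.

entirely on top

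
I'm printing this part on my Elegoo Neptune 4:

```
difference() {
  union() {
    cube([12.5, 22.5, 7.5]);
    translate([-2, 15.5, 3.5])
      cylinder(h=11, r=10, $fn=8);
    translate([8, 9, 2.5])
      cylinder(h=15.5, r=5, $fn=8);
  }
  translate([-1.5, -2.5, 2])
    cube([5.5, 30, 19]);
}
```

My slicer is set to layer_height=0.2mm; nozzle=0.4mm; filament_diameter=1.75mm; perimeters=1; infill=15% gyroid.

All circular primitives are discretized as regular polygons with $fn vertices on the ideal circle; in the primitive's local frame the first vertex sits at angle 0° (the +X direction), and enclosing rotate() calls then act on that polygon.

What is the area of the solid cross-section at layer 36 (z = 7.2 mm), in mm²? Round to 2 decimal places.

At z = 7.2 mm: the cube is present — its section is the full 12.5×22.5 rectangle (area 281.25 mm²); the r=10 cylinder at (-2, 15.5) gives a regular 8-gon of circumradius 10 (constant along its height) (area = (8/2)·10.000²·sin(360°/8) = 282.84 mm²); the r=5 cylinder at (8, 9) gives a regular 8-gon of circumradius 5 (constant along its height) (area = (8/2)·5.000²·sin(360°/8) = 70.71 mm²); Combining (union): the regions partially overlap — summed areas 634.80 mm² minus the doubly-counted overlap 167.50 mm² gives 467.31 mm² — area = 467.31 mm²; the cube at (-1.5, -2.5) is present — its section is the full 5.5×30 rectangle (area 165.00 mm²); After the difference (first − rest): starting from the result so far (467.31 mm²), the 5.5×30 cube at (-1.5, -2.5) partially overlaps it — only the 123.82 mm² overlap (of its 165.00 mm²) is removed, clipping the outline — area = 343.49 mm². Overall, the cross-section has 2 separate islands. Net area = 343.49 mm².

343.49 mm²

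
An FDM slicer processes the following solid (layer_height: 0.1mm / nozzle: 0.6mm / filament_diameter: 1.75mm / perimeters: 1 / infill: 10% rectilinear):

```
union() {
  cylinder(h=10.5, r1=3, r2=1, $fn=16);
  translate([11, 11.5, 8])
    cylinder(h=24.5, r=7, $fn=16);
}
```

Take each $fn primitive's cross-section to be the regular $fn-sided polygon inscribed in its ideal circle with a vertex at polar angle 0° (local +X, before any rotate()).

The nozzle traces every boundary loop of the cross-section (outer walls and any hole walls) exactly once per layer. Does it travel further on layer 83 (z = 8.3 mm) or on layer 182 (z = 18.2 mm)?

layer 83 (z = 8.3 mm)

Layer 83 (z = 8.3): the cone contributes a regular 16-gon of circumradius 1.419 (interpolated between r1=3 and r2=1 at t=0.790) (perimeter = 2·16·1.419·sin(180°/16) = 8.86 mm); the r=7 cylinder at (11, 11.5) gives a regular 16-gon of circumradius 7 (constant along its height) (perimeter = 2·16·7.000·sin(180°/16) = 43.70 mm); Combining (union): the 2 present regions are separate (no shared area or edge), so areas and boundary lengths simply add and each stays a separate island — boundary = 52.56 mm. So its perimeter = 52.56 mm. Layer 182 (z = 18.2): the cone is absent (z outside [0, 10.5]); the r=7 cylinder at (11, 11.5) gives a regular 16-gon of circumradius 7 (constant along its height) (perimeter = 2·16·7.000·sin(180°/16) = 43.70 mm); Combining (union): only the r=7 cylinder at (11, 11.5) is present, so the union is just that shape — boundary = 43.70 mm. So its perimeter = 43.70 mm. Layer 83 is larger (52.56 vs 43.70 mm).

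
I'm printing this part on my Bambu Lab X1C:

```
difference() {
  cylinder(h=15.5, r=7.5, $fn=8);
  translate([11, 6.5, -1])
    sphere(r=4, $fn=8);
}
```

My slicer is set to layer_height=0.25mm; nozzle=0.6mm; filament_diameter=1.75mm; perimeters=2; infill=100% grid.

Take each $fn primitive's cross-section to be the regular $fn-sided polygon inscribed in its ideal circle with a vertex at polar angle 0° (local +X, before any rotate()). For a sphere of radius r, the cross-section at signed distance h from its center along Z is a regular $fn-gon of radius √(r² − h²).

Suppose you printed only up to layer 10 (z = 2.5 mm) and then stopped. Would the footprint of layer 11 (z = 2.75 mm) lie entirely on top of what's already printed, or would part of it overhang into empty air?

Compare the two slices. At z = 2.5: the cylinder: section is a regular 8-gon, circumradius r=7.5 (area = (8/2)·7.500²·sin(360°/8) = 159.10 mm²); the sphere at (11, 6.5): section is a regular 8-gon, circumradius = √(r²−h²) = √(4²−3.5²) = 1.936 (area = (8/2)·1.936²·sin(360°/8) = 10.61 mm²); After the difference (first − rest): starting from the r=7.5 cylinder (159.10 mm²), the r=4 sphere at (11, 6.5) misses the remaining region (no effect) — area = 159.10 mm². At z = 2.75: the r=7.5 cylinder contributes a regular 8-gon of circumradius 7.5 (area = (8/2)·7.500²·sin(360°/8) = 159.10 mm²); the r=4 sphere at (11, 6.5) slices to a regular 8-gon of circumradius 1.392 (√(r²−h²) with h=3.75 from center) (area = (8/2)·1.392²·sin(360°/8) = 5.48 mm²); After the difference (first − rest): starting from the r=7.5 cylinder (159.10 mm²), the r=4 sphere at (11, 6.5) misses the remaining region (no effect) — area = 159.10 mm². Checking containment: the cross-section at z = 2.75 is a subset of the cross-section at z = 2.5.

entirely on top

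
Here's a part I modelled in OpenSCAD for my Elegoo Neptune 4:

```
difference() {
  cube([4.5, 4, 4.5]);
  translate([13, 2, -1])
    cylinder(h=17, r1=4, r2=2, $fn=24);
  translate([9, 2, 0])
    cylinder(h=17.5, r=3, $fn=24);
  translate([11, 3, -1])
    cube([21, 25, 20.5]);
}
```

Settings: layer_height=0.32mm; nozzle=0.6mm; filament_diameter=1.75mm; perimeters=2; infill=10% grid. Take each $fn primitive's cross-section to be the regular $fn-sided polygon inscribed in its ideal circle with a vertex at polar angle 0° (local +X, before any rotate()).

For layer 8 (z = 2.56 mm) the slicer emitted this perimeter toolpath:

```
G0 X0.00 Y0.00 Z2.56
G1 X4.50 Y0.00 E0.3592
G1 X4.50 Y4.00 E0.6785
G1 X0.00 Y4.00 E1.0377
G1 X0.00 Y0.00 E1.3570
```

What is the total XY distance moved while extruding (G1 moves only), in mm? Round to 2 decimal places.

Sum the Euclidean lengths of each G1 segment: total = 17.00 mm.

17.00 mm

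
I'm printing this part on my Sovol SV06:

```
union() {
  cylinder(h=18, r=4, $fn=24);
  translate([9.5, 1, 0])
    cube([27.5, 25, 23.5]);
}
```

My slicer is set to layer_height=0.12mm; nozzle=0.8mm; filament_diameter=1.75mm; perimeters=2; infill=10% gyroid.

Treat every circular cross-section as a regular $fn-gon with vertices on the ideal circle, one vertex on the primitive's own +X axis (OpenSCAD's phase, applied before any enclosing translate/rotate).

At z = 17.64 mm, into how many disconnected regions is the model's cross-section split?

2

At z = 17.64 mm: the cylinder: section is a regular 24-gon, circumradius r=4; the cube at (9.5, 1) (footprint 27.5×25) is included at this height; Combining (union): the 2 present regions are separate (no shared area or edge), so areas and boundary lengths simply add and each stays a separate island — 2 connected regions. The result has 2 disconnected regions.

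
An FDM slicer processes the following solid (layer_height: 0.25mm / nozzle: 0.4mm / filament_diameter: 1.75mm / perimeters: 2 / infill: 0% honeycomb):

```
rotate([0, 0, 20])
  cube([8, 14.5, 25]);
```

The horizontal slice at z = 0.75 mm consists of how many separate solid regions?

At z = 0.75 mm: the cube is present — its section is the full 8×14.5 rectangle; (rotated 20° about Z; rotation is an isometry so areas/perimeters/island counts are preserved). The result has 1 disconnected region.

1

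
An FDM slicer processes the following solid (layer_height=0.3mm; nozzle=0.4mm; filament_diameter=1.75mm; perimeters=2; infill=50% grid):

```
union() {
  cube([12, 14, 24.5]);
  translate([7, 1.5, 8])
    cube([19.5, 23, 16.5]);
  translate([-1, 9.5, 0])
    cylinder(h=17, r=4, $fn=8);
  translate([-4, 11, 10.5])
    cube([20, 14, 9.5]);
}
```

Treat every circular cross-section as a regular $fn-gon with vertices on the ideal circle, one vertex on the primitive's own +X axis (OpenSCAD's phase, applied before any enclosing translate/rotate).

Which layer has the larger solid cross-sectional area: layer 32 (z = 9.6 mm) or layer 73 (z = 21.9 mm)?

Layer 32 (z = 9.6): the 12×14 cube contributes its full rectangle (area 168.00 mm²); the cube at (7, 1.5) is present — its section is the full 19.5×23 rectangle (area 448.50 mm²); the r=4 cylinder at (-1, 9.5) gives a regular 8-gon of circumradius 4 (constant along its height) (area = (8/2)·4.000²·sin(360°/8) = 45.25 mm²); the cube at (-4, 11) does not reach this height (z outside [10.5, 20]); Taking the union: the regions partially overlap — summed areas 661.75 mm² minus the doubly-counted overlap 77.54 mm² gives 584.21 mm² — area = 584.21 mm². So its area = 584.21 mm². Layer 73 (z = 21.9): the cube (footprint 12×14) is included at this height (area 168.00 mm²); the cube at (7, 1.5) (footprint 19.5×23) is included at this height (area 448.50 mm²); the cylinder at (-1, 9.5) is absent (z outside [0, 17]); the cube at (-4, 11) does not reach this height (z outside [10.5, 20]); Merging all regions: the regions partially overlap — summed areas 616.50 mm² minus the doubly-counted overlap 62.50 mm² gives 554.00 mm² — area = 554.00 mm². So its area = 554.00 mm². Layer 32 is larger (584.21 vs 554.00 mm²).

layer 32 (z = 9.6 mm)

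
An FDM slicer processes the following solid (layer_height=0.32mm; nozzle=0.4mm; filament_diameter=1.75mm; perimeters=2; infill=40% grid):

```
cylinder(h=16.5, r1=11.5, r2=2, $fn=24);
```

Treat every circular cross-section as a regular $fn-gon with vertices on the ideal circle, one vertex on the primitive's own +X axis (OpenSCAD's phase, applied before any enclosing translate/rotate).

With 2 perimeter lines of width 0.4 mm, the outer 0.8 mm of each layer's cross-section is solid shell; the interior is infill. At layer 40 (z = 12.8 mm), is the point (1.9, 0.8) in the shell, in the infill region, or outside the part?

At z = 12.8 mm: the cone: at t=0.776 of its height the radius interpolates to r₁+(r₂−r₁)t = 4.130, giving a regular 24-gon of that circumradius. Overall, the cross-section is a single solid region. The nearest boundary edge runs (3.99, 1.07)→(3.58, 2.07); distance from the point to it = 2.03 mm. The point is inside the cross-section and 2.03 mm from the nearest boundary — more than the 0.8 mm shell width (2 × 0.4), so it's in the infill interior.

infill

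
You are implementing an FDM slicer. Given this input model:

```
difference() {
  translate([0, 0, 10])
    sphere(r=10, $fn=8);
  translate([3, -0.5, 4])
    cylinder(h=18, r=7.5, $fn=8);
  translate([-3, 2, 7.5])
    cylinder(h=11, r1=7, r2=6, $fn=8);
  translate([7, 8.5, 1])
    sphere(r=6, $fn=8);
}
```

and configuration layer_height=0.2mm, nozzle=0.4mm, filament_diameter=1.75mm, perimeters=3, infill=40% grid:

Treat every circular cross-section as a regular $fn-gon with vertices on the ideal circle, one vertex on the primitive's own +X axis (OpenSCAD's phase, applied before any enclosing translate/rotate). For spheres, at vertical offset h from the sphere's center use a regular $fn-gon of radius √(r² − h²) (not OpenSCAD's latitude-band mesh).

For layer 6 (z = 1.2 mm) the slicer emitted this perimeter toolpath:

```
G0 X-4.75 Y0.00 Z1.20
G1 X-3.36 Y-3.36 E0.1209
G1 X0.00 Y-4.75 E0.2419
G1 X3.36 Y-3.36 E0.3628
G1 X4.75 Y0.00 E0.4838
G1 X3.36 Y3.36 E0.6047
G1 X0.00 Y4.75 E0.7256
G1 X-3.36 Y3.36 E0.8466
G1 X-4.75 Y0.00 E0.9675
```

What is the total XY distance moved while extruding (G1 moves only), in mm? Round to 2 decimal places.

Sum the Euclidean lengths of each G1 segment: total = 29.09 mm.

29.09 mm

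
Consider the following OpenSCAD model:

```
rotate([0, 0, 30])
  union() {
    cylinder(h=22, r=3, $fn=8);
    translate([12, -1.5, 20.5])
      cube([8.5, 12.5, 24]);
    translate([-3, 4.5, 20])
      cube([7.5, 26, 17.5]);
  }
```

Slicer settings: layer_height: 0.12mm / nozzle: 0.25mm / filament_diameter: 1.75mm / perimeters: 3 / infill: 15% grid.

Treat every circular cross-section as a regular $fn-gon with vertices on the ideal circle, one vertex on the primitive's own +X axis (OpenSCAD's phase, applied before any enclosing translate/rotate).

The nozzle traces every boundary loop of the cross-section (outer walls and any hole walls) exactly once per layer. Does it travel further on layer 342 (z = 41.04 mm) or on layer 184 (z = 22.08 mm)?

Layer 342 (z = 41.04): the cylinder is not intersected at this z (z outside [0, 22]); the cube at (12, -1.5) (footprint 8.5×12.5) is included at this height (perimeter 42.00 mm); the cube at (-3, 4.5) is absent (z outside [20, 37.5]); Merging all regions: only the 8.5×12.5 cube at (12, -1.5) is present, so the union is just that shape — boundary = 42.00 mm; (whole slice rotated 30° about Z — lengths, areas and connectivity unchanged). So its perimeter = 42.00 mm. Layer 184 (z = 22.08): the cylinder is absent (z outside [0, 22]); the cube at (12, -1.5) (footprint 8.5×12.5) is included at this height (perimeter 42.00 mm); the cube at (-3, 4.5) (footprint 7.5×26) is included at this height (perimeter 67.00 mm); Taking the union: the 2 present regions are separate (no shared area or edge), so areas and boundary lengths simply add and each stays a separate island — boundary = 109.00 mm; (rotated 30° about Z; rotation is an isometry so areas/perimeters/island counts are preserved). So its perimeter = 109.00 mm. Layer 184 is larger (109.00 vs 42.00 mm).

layer 184 (z = 22.08 mm)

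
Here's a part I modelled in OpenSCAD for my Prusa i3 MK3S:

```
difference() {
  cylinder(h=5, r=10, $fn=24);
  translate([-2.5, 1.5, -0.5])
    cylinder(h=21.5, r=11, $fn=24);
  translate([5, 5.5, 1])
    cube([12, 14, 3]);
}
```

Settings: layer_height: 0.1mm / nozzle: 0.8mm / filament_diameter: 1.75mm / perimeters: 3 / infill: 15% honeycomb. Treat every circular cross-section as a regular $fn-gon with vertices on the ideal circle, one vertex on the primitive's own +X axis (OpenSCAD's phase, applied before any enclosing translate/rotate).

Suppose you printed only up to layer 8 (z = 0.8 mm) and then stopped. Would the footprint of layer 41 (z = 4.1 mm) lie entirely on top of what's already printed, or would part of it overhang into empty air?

Compare the two slices. At z = 0.8: the r=10 cylinder contributes a regular 24-gon of circumradius 10 (area = (24/2)·10.000²·sin(360°/24) = 310.58 mm²); the r=11 cylinder at (-2.5, 1.5) contributes a regular 24-gon of circumradius 11 (area = (24/2)·11.000²·sin(360°/24) = 375.81 mm²); the cube at (5, 5.5) is absent (z outside [1, 4]); Taking the first minus the rest: starting from the r=10 cylinder (310.58 mm²), the r=11 cylinder at (-2.5, 1.5) partially overlaps it — only the 278.91 mm² overlap (of its 375.81 mm²) is removed, clipping the outline — area = 31.67 mm². At z = 4.1: the r=10 cylinder contributes a regular 24-gon of circumradius 10 (area = (24/2)·10.000²·sin(360°/24) = 310.58 mm²); the r=11 cylinder at (-2.5, 1.5) contributes a regular 24-gon of circumradius 11 (area = (24/2)·11.000²·sin(360°/24) = 375.81 mm²); the cube at (5, 5.5) is not intersected at this z (z outside [1, 4]); Taking the first minus the rest: starting from the r=10 cylinder (310.58 mm²), the r=11 cylinder at (-2.5, 1.5) partially overlaps it — only the 278.91 mm² overlap (of its 375.81 mm²) is removed, clipping the outline — area = 31.67 mm². Checking containment: the cross-section at z = 4.1 is a subset of the cross-section at z = 0.8.

entirely on top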